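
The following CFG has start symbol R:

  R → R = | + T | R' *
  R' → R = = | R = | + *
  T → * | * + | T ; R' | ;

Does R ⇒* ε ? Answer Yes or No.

No nonterminal in this grammar is nullable.
No production of R has an RHS whose symbols are all nullable, so R is not nullable.

No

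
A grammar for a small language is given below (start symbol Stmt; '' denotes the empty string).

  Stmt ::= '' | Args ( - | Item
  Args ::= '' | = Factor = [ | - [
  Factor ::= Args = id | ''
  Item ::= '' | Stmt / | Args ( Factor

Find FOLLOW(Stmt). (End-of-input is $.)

Stmt is the start symbol, so $ ∈ FOLLOW(Stmt).
In Item ::= Stmt /: add FIRST(/) = { / }.
Union: FOLLOW(Stmt) = { $, / }.

{ $, / }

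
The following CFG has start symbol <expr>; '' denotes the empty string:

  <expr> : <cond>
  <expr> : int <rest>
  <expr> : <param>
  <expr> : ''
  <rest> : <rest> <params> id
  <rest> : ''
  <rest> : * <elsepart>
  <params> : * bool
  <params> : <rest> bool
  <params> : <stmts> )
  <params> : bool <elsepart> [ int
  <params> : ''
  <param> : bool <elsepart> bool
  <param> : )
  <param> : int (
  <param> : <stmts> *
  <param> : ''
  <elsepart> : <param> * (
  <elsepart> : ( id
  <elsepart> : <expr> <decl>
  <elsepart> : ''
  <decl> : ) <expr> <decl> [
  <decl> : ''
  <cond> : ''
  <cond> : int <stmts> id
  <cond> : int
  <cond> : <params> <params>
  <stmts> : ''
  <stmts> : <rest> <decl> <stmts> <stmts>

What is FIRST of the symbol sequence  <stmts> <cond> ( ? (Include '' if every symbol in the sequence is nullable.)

Add FIRST(<stmts>)\{''} = { ), *, bool, id }; <stmts> is nullable, continue.
Add FIRST(<cond>)\{''} = { ), *, bool, id, int }; <cond> is nullable, continue.
( is a terminal; add {(} and stop.

{ (, ), *, bool, id, int }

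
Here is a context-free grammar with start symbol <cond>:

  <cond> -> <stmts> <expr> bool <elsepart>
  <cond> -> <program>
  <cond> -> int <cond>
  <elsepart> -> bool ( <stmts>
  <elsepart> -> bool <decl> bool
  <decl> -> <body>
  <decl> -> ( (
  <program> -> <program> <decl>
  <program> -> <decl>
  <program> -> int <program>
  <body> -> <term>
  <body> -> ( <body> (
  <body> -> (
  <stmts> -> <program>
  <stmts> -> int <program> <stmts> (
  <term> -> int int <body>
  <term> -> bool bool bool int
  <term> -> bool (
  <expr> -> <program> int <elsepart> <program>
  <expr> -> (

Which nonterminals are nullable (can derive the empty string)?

No nonterminal has an empty production or an RHS whose symbols are all nullable.

{ } (none)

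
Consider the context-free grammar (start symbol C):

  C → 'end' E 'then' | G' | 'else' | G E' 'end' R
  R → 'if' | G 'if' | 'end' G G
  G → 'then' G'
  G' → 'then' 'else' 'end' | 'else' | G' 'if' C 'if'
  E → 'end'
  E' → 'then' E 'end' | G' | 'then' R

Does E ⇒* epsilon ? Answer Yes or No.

No nonterminal in this grammar is nullable.
No production of E has an RHS whose symbols are all nullable, so E is not nullable.

No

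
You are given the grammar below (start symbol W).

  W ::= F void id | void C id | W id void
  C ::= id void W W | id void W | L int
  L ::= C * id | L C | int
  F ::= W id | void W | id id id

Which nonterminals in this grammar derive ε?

{ } (none)

No nonterminal has an empty production or an RHS whose symbols are all nullable.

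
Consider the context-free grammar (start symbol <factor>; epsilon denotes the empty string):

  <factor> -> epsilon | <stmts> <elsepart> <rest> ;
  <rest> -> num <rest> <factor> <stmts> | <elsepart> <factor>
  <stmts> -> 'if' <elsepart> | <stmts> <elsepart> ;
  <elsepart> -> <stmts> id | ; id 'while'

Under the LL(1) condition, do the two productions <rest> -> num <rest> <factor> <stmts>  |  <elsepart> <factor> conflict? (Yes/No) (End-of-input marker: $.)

No

FIRST(num <rest> <factor> <stmts>) = { num } and FIRST(<elsepart> <factor>) = { 'if', ; }.
The FIRST sets are disjoint and neither alternative is nullable — no conflict.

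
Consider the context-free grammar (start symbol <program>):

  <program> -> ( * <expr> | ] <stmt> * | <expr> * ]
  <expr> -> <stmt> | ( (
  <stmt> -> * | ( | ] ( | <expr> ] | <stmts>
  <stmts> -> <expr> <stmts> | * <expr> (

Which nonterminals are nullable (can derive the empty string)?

{ } (none)

No nonterminal has an empty production or an RHS whose symbols are all nullable.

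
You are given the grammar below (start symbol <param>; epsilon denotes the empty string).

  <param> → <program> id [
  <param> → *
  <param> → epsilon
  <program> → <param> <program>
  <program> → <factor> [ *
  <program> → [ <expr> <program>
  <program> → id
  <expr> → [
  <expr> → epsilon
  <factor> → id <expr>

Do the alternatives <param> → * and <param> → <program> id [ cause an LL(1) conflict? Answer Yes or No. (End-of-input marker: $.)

Yes

FIRST(*) = { * } and FIRST(<program> id [) = { *, [, id }.
Both contain *, so the two alternatives are not disjoint — LL(1) conflict.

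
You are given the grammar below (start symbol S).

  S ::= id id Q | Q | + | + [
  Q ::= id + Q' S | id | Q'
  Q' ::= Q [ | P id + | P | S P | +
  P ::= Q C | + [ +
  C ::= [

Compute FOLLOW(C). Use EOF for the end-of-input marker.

{ EOF, +, [, id }

In P ::= Q C: C is at the end, add FOLLOW(P) = { EOF, +, [, id }.
Union: FOLLOW(C) = { EOF, +, [, id }.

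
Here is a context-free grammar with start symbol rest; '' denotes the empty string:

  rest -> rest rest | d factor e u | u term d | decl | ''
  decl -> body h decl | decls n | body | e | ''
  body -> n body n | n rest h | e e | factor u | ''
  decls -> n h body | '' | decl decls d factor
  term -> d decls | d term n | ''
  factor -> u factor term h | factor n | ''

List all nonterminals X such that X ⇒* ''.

Directly nullable (have an ''-production): rest, decl, body, decls, term, factor.

{ body, decl, decls, factor, rest, term }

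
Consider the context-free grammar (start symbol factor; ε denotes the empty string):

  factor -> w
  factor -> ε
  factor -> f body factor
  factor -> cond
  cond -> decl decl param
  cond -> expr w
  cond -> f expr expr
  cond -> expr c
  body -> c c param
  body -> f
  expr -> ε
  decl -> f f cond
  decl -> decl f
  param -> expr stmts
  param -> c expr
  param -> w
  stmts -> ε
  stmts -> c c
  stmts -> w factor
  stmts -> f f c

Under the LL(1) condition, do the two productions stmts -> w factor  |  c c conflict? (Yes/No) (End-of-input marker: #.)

No

FIRST(w factor) = { w } and FIRST(c c) = { c }.
The FIRST sets are disjoint and neither alternative is nullable — no conflict.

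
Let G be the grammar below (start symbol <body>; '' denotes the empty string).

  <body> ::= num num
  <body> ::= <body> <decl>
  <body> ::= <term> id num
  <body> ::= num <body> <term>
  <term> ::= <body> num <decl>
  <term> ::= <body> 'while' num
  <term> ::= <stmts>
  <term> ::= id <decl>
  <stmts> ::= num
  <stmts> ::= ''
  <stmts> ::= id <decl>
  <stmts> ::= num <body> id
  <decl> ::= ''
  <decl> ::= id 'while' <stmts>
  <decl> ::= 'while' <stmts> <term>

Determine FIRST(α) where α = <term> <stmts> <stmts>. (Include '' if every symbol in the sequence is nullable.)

Add FIRST(<term>)\{''} = { id, num }; <term> is nullable, continue.
Add FIRST(<stmts>)\{''} = { id, num }; <stmts> is nullable, continue.
Add FIRST(<stmts>)\{''} = { id, num }; <stmts> is nullable, continue.
Every symbol is nullable, so include ''.

{ id, num, '' }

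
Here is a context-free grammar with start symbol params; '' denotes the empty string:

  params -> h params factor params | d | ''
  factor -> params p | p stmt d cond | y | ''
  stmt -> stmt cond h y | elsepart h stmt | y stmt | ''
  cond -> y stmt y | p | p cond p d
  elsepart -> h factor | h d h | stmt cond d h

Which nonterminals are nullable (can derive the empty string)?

Directly nullable (have an ''-production): params, factor, stmt.
No other nonterminal has a production whose RHS symbols are all nullable.

{ factor, params, stmt }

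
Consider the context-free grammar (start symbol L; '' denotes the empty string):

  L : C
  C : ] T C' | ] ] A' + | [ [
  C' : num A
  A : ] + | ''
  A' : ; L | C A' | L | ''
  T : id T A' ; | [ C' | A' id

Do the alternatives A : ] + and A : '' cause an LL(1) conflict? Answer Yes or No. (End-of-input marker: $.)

FIRST(] +) = { ] } and FIRST('') = { '' }.
The second alternative is nullable and FOLLOW(A) = { $, +, ;, [, ], id, num } shares ] with FIRST of the first — conflict.

Yes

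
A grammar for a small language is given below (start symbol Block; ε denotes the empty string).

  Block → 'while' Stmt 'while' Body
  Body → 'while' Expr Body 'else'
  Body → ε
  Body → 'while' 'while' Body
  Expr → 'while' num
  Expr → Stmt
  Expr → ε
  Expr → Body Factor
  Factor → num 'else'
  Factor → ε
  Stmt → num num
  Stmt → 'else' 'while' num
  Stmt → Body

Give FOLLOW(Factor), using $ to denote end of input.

In Expr → Body Factor: Factor is at the end, add FOLLOW(Expr) = { 'else', 'while' }.
Union: FOLLOW(Factor) = { 'else', 'while' }.

{ 'else', 'while' }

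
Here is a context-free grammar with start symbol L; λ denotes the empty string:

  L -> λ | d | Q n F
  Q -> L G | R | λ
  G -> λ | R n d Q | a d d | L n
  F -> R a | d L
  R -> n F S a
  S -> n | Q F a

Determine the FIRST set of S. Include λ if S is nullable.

S -> n contributes {n}.
From S -> Q F a: Q nullable, take FIRST(Q) ∪ FIRST(F) = { a, d, n }.
Union: FIRST(S) = { a, d, n }.

{ a, d, n }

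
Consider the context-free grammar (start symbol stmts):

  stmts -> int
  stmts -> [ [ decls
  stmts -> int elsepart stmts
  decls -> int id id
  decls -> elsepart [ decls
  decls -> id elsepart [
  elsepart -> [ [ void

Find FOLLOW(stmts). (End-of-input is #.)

stmts is the start symbol, so # ∈ FOLLOW(stmts).
In stmts -> int elsepart stmts: stmts is at the end, add FOLLOW(stmts) = { # }.
Union: FOLLOW(stmts) = { # }.

{ # }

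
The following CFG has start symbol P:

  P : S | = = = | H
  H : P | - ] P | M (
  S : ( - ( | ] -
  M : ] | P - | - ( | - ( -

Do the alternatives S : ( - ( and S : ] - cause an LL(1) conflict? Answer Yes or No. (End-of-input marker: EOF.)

FIRST(( - () = { ( } and FIRST(] -) = { ] }.
The FIRST sets are disjoint and neither alternative is nullable — no conflict.

No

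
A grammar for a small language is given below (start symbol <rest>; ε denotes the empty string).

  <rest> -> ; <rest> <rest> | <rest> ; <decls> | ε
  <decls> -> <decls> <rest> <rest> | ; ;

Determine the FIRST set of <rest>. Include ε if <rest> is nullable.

{ ;, ε }

<rest> -> ; <rest> <rest> contributes {;}.
From <rest> -> <rest> ; <decls>: <rest> nullable, take FIRST(<rest>) ∪ {;} = { ; }.
<rest> -> ε contributes ε.
Union: FIRST(<rest>) = { ;, ε }.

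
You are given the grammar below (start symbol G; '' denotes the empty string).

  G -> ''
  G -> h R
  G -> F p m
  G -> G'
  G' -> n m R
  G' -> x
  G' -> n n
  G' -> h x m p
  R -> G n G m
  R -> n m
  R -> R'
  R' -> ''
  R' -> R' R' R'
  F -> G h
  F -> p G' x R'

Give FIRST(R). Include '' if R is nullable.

{ h, n, p, x, '' }

From R -> G n G m: G nullable, take FIRST(G) ∪ {n} = { h, n, p, x }.
R -> n m contributes {n}.
From R -> R': add FIRST(R') = { '' } (including '' since R' is nullable).
Union: FIRST(R) = { h, n, p, x, '' }.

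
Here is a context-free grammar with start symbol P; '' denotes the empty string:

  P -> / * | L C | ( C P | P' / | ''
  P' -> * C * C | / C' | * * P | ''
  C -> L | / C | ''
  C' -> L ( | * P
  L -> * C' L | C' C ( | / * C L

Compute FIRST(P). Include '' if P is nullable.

P -> / * contributes {/}.
From P -> L C: add FIRST(L) = { *, / }.
P -> ( C P contributes {(}.
From P -> P' /: P' nullable, take FIRST(P') ∪ {/} = { *, / }.
P -> '' contributes ''.
Union: FIRST(P) = { (, *, /, '' }.

{ (, *, /, '' }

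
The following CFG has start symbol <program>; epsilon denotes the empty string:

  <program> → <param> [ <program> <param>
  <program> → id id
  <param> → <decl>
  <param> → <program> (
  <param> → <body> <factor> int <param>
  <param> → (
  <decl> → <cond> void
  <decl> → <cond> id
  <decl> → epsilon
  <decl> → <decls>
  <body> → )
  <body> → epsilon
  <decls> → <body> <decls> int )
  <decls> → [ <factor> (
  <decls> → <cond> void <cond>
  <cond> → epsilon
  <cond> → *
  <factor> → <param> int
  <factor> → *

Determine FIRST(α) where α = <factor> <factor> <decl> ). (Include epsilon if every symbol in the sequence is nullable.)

Add FIRST(<factor>) = { (, ), *, [, id, int, void }; <factor> is not nullable, stop.

{ (, ), *, [, id, int, void }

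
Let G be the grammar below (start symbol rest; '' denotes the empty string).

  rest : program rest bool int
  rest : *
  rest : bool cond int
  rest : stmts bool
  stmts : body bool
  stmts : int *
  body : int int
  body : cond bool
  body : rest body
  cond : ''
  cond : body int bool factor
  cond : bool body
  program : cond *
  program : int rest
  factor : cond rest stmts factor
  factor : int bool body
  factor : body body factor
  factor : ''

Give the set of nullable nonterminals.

Directly nullable (have an ''-production): cond, factor.
No other nonterminal has a production whose RHS symbols are all nullable.

{ cond, factor }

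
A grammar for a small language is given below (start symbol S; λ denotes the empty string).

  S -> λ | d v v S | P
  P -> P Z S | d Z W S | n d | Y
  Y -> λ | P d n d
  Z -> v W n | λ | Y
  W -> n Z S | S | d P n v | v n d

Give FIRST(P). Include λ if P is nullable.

From P -> P Z S: P, Z, S nullable, take FIRST(P) ∪ FIRST(Z) ∪ FIRST(S) = { d, n, v }; also λ since the whole RHS is nullable.
P -> d Z W S contributes {d}.
P -> n d contributes {n}.
From P -> Y: add FIRST(Y) = { d, n, v, λ } (including λ since Y is nullable).
Union: FIRST(P) = { d, n, v, λ }.

{ d, n, v, λ }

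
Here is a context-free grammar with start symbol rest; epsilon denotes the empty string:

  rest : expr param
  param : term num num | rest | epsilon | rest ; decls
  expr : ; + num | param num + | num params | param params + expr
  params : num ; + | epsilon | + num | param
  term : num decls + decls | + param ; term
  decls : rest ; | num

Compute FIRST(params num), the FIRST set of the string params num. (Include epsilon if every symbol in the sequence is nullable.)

{ +, ;, num }

Add FIRST(params)\{epsilon} = { +, ;, num }; params is nullable, continue.
num is a terminal; add {num} and stop.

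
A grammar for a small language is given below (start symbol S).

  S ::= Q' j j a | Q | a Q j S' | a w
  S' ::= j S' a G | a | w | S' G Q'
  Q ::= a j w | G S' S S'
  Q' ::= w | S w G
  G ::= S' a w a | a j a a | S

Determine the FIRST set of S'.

{ a, j, w }

S' ::= j S' a G contributes {j}.
S' ::= a contributes {a}.
S' ::= w contributes {w}.
From S' ::= S' G Q': add FIRST(S') = { a, j, w }.
Union: FIRST(S') = { a, j, w }.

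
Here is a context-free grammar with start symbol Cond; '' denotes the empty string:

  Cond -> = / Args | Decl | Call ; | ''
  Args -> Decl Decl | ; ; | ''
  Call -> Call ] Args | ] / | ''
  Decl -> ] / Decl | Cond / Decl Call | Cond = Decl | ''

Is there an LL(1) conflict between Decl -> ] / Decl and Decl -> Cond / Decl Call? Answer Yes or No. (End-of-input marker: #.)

FIRST(] / Decl) = { ] } and FIRST(Cond / Decl Call) = { /, ;, =, ] }.
Both contain ], so the two alternatives are not disjoint — LL(1) conflict.

Yes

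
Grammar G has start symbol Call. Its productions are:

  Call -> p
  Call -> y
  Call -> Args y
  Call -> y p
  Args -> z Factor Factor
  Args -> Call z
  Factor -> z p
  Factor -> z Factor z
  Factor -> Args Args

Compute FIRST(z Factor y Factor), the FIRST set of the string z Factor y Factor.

{ z }

z is a terminal; add {z} and stop.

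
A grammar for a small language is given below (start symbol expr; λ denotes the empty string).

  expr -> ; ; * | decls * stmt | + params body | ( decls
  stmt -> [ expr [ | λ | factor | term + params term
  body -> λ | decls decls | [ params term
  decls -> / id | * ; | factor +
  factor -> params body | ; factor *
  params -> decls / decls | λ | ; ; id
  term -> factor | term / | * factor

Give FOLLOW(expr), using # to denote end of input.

{ #, [ }

expr is the start symbol, so # ∈ FOLLOW(expr).
In stmt -> [ expr [: add FIRST([) = { [ }.
Union: FOLLOW(expr) = { #, [ }.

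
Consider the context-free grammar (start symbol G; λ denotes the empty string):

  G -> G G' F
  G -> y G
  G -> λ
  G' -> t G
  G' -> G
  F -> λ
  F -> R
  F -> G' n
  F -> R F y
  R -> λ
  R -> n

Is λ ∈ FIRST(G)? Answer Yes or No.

G has an λ-production, so G ⇒ λ.

Yes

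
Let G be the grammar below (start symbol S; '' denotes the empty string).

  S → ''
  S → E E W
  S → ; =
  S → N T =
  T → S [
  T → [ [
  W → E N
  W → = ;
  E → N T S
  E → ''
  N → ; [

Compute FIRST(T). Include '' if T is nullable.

From T → S [: S nullable, take FIRST(S) ∪ {[} = { ;, =, [ }.
T → [ [ contributes {[}.
Union: FIRST(T) = { ;, =, [ }.

{ ;, =, [ }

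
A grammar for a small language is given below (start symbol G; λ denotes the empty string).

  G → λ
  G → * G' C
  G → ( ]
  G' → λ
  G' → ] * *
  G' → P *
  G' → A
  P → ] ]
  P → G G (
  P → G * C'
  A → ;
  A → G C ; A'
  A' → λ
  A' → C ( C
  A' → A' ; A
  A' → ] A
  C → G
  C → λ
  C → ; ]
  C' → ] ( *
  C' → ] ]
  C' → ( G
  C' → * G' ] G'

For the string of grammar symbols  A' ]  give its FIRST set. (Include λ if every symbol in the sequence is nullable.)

{ (, *, ;, ] }

Add FIRST(A')\{λ} = { (, *, ;, ] }; A' is nullable, continue.
] is a terminal; add {]} and stop.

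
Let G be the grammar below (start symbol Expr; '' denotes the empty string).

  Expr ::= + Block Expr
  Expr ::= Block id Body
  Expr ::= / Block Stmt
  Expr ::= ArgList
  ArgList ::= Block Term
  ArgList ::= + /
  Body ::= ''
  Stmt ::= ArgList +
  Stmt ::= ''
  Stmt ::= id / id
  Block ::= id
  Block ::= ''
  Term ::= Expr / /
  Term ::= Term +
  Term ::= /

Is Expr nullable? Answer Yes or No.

No

Nullable nonterminals: Block, Body, Stmt.
No production of Expr has an RHS whose symbols are all nullable, so Expr is not nullable.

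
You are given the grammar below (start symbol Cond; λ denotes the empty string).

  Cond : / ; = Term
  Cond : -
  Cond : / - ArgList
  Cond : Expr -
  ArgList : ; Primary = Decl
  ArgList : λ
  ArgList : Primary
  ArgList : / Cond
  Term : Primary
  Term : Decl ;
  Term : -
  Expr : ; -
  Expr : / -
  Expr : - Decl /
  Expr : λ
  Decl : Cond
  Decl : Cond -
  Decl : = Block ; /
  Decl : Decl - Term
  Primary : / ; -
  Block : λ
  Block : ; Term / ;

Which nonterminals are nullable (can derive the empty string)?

{ ArgList, Block, Expr }

Directly nullable (have an λ-production): ArgList, Expr, Block.
No other nonterminal has a production whose RHS symbols are all nullable.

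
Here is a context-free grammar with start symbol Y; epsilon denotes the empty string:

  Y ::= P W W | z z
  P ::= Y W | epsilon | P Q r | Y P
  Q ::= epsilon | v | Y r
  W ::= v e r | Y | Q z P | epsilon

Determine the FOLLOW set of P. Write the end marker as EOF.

In Y ::= P W W: add FIRST(W W)\{epsilon} = { r, v, z }.
  Since W W is nullable, also add FOLLOW(Y) = { EOF, r, v, z }.
In P ::= P Q r: add FIRST(Q r) = { r, v, z }.
In P ::= Y P: P is at the end, add FOLLOW(P) = { EOF, r, v, z }.
In W ::= Q z P: P is at the end, add FOLLOW(W) = { EOF, r, v, z }.
Union: FOLLOW(P) = { EOF, r, v, z }.

{ EOF, r, v, z }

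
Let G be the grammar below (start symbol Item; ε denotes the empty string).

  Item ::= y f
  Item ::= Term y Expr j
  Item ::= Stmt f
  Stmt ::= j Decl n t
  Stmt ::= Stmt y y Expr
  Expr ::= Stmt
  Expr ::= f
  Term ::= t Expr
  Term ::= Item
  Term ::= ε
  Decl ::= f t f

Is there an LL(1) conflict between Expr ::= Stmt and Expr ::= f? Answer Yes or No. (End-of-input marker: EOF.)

No

FIRST(Stmt) = { j } and FIRST(f) = { f }.
The FIRST sets are disjoint and neither alternative is nullable — no conflict.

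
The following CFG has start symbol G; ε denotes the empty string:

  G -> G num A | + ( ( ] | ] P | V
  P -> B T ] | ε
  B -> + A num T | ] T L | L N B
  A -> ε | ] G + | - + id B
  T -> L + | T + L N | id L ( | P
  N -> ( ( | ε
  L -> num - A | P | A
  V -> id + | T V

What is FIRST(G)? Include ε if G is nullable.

{ (, +, -, ], id, num }

From G -> G num A: add FIRST(G) = { (, +, -, ], id, num }.
G -> + ( ( ] contributes {+}.
G -> ] P contributes {]}.
From G -> V: add FIRST(V) = { (, +, -, ], id, num }.
Union: FIRST(G) = { (, +, -, ], id, num }.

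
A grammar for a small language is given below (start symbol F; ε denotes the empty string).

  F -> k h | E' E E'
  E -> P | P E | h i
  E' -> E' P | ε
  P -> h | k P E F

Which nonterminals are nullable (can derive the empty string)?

Directly nullable (have an ε-production): E'.
No other nonterminal has a production whose RHS symbols are all nullable.

{ E' }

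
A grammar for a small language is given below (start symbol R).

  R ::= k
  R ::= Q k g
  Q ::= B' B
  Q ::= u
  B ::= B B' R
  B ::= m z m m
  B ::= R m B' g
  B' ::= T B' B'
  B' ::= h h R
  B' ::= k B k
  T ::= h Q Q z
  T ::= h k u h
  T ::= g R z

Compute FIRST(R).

{ g, h, k, u }

R ::= k contributes {k}.
From R ::= Q k g: add FIRST(Q) = { g, h, k, u }.
Union: FIRST(R) = { g, h, k, u }.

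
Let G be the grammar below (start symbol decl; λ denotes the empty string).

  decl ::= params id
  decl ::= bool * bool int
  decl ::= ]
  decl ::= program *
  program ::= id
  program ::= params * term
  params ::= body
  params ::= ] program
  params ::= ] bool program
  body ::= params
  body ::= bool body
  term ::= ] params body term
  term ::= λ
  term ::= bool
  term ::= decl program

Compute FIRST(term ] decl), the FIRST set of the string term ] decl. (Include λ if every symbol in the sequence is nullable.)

Add FIRST(term)\{λ} = { ], bool, id }; term is nullable, continue.
] is a terminal; add {]} and stop.

{ ], bool, id }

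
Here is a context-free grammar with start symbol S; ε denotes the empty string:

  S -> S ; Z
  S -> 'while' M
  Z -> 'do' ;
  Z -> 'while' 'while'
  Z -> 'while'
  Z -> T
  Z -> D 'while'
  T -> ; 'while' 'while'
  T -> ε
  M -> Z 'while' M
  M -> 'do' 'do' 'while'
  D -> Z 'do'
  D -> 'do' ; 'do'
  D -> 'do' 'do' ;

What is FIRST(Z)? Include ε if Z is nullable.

{ 'do', 'while', ;, ε }

Z -> 'do' ; contributes {'do'}.
Z -> 'while' 'while' contributes {'while'}.
Z -> 'while' contributes {'while'}.
From Z -> T: add FIRST(T) = { ;, ε } (including ε since T is nullable).
From Z -> D 'while': add FIRST(D) = { 'do', 'while', ; }.
Union: FIRST(Z) = { 'do', 'while', ;, ε }.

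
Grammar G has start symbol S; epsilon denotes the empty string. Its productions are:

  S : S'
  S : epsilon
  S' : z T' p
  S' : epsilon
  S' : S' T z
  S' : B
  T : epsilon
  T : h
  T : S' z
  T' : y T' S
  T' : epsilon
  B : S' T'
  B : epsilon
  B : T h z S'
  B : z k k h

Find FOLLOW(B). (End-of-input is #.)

In S' : B: B is at the end, add FOLLOW(S') = { #, h, p, y, z }.
Union: FOLLOW(B) = { #, h, p, y, z }.

{ #, h, p, y, z }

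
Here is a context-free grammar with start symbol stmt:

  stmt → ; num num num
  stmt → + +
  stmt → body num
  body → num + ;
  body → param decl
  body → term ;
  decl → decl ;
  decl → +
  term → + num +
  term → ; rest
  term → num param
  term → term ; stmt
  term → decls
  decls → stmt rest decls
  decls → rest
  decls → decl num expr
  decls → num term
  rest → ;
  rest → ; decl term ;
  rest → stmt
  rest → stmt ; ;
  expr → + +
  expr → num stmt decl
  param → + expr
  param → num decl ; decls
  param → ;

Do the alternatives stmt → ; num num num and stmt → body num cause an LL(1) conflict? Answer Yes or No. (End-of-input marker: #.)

FIRST(; num num num) = { ; } and FIRST(body num) = { +, ;, num }.
Both contain ;, so the two alternatives are not disjoint — LL(1) conflict.

Yes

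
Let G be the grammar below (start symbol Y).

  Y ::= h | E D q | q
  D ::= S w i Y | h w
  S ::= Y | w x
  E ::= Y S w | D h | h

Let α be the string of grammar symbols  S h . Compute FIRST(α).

Add FIRST(S) = { h, q, w }; S is not nullable, stop.

{ h, q, w }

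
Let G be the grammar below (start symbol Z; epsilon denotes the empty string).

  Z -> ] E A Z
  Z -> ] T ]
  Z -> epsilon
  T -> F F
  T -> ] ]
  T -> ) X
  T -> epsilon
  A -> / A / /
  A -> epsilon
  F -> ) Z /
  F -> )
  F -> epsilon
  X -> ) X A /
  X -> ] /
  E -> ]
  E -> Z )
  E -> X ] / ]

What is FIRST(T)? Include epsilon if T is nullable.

{ ), ], epsilon }

From T -> F F: F, F nullable, take FIRST(F) ∪ FIRST(F) = { ) }; also epsilon since the whole RHS is nullable.
T -> ] ] contributes {]}.
T -> ) X contributes {)}.
T -> epsilon contributes epsilon.
Union: FIRST(T) = { ), ], epsilon }.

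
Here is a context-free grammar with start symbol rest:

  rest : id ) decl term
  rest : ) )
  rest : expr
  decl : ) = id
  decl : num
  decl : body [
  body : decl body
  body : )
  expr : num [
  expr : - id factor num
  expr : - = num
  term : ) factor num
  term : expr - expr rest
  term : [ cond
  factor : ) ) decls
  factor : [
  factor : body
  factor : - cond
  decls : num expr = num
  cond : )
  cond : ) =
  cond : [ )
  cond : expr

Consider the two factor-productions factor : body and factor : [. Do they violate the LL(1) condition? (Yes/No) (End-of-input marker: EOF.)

No

FIRST(body) = { ), num } and FIRST([) = { [ }.
The FIRST sets are disjoint and neither alternative is nullable — no conflict.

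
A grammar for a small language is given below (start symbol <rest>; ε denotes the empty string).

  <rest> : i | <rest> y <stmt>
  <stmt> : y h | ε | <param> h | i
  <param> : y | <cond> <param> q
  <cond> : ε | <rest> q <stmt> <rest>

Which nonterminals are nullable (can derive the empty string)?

{ <cond>, <stmt> }

Directly nullable (have an ε-production): <stmt>, <cond>.
No other nonterminal has a production whose RHS symbols are all nullable.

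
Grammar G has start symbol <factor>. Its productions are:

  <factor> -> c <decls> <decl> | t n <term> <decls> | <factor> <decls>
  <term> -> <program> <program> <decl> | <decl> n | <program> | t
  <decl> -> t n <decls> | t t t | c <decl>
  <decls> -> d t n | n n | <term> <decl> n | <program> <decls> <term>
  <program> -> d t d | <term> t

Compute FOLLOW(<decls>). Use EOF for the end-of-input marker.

In <factor> -> c <decls> <decl>: add FIRST(<decl>) = { c, t }.
In <factor> -> t n <term> <decls>: <decls> is at the end, add FOLLOW(<factor>) = { EOF, c, d, n, t }.
In <factor> -> <factor> <decls>: <decls> is at the end, add FOLLOW(<factor>) = { EOF, c, d, n, t }.
In <decl> -> t n <decls>: <decls> is at the end, add FOLLOW(<decl>) = { EOF, c, d, n, t }.
In <decls> -> <program> <decls> <term>: add FIRST(<term>) = { c, d, t }.
Union: FOLLOW(<decls>) = { EOF, c, d, n, t }.

{ EOF, c, d, n, t }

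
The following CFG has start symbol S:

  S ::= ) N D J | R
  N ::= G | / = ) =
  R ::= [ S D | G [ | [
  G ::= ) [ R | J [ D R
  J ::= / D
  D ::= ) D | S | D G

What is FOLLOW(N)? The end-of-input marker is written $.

{ ), /, [ }

In S ::= ) N D J: add FIRST(D J) = { ), /, [ }.
Union: FOLLOW(N) = { ), /, [ }.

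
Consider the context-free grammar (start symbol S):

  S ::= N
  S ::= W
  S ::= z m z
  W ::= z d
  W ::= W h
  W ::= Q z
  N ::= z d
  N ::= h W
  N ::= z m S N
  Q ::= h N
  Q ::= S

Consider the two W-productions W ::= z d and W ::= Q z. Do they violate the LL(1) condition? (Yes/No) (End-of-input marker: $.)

Yes

FIRST(z d) = { z } and FIRST(Q z) = { h, z }.
Both contain z, so the two alternatives are not disjoint — LL(1) conflict.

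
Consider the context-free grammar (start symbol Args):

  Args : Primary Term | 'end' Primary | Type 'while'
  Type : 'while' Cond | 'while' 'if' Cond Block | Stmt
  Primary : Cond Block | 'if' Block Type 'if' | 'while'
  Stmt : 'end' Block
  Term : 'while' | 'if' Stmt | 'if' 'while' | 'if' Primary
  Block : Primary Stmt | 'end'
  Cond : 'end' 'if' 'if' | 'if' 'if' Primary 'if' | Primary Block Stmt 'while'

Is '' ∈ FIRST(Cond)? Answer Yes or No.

No

No nonterminal in this grammar is nullable.
No production of Cond has an RHS whose symbols are all nullable, so Cond is not nullable.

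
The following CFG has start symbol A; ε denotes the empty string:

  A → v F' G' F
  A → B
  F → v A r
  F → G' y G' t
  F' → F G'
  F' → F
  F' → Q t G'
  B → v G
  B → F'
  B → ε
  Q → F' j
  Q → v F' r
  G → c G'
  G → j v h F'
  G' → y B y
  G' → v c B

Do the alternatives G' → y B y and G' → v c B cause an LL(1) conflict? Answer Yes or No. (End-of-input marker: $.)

FIRST(y B y) = { y } and FIRST(v c B) = { v }.
The FIRST sets are disjoint and neither alternative is nullable — no conflict.

No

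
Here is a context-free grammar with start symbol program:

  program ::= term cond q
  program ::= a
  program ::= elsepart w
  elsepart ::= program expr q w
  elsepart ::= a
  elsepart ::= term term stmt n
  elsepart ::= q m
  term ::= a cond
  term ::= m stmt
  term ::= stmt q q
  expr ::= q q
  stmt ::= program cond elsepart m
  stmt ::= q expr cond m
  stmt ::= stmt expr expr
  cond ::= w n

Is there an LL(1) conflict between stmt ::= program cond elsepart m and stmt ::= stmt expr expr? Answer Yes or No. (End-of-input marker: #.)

FIRST(program cond elsepart m) = { a, m, q } and FIRST(stmt expr expr) = { a, m, q }.
Both contain a, so the two alternatives are not disjoint — LL(1) conflict.

Yes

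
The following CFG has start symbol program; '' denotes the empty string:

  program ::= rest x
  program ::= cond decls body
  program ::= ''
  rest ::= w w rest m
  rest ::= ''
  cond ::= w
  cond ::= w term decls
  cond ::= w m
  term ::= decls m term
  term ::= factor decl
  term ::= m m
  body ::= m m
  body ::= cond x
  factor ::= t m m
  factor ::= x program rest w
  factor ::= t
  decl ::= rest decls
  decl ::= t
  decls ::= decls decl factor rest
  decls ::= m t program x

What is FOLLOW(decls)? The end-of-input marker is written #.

{ m, t, w, x }

In program ::= cond decls body: add FIRST(body) = { m, w }.
In cond ::= w term decls: decls is at the end, add FOLLOW(cond) = { m, x }.
In term ::= decls m term: add FIRST(m term) = { m }.
In decl ::= rest decls: decls is at the end, add FOLLOW(decl) = { m, t, x }.
In decls ::= decls decl factor rest: add FIRST(decl factor rest) = { m, t, w }.
Union: FOLLOW(decls) = { m, t, w, x }.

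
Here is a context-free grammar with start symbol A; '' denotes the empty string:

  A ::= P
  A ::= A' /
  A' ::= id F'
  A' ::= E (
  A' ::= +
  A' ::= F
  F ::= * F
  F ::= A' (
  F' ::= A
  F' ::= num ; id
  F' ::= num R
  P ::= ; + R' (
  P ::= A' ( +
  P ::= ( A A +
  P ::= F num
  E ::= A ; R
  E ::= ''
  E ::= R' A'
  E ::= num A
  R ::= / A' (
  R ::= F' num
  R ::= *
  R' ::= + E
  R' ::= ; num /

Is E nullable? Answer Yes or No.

E has an ''-production, so E ⇒ ''.

Yes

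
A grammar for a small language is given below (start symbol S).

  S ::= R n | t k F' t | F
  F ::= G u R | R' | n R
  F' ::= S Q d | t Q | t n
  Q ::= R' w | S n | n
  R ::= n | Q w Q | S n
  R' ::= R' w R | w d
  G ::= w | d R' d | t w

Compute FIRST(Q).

{ d, n, t, w }

From Q ::= R' w: add FIRST(R') = { w }.
From Q ::= S n: add FIRST(S) = { d, n, t, w }.
Q ::= n contributes {n}.
Union: FIRST(Q) = { d, n, t, w }.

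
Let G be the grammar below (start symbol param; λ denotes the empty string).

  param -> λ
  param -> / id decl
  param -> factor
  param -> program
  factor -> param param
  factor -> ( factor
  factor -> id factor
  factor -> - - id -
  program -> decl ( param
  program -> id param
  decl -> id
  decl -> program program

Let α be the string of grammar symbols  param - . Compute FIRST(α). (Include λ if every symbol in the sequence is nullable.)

Add FIRST(param)\{λ} = { (, -, /, id }; param is nullable, continue.
- is a terminal; add {-} and stop.

{ (, -, /, id }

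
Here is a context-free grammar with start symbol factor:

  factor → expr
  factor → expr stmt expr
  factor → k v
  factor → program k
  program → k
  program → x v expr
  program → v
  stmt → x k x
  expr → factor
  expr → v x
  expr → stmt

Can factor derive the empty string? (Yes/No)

No

No nonterminal in this grammar is nullable.
No production of factor has an RHS whose symbols are all nullable, so factor is not nullable.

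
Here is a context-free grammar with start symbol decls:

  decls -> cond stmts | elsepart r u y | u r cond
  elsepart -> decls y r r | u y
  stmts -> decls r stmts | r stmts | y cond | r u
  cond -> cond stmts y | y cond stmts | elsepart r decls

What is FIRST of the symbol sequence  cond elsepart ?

{ u, y }

Add FIRST(cond) = { u, y }; cond is not nullable, stop.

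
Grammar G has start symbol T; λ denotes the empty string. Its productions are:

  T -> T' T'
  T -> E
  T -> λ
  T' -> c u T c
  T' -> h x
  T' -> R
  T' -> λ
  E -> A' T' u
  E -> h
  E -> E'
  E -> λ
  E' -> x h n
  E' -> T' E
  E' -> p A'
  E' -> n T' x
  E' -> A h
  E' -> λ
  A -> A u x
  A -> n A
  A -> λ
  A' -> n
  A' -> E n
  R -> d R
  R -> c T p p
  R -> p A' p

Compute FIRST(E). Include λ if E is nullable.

{ c, d, h, n, p, u, x, λ }

From E -> A' T' u: add FIRST(A') = { c, d, h, n, p, u, x }.
E -> h contributes {h}.
From E -> E': add FIRST(E') = { c, d, h, n, p, u, x, λ } (including λ since E' is nullable).
E -> λ contributes λ.
Union: FIRST(E) = { c, d, h, n, p, u, x, λ }.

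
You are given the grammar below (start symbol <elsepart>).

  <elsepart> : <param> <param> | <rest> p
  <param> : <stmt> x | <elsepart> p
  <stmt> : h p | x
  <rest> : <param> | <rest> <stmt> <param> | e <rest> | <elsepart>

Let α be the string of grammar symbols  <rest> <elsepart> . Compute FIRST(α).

Add FIRST(<rest>) = { e, h, x }; <rest> is not nullable, stop.

{ e, h, x }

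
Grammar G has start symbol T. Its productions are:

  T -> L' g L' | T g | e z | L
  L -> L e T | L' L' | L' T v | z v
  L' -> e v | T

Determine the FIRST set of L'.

{ e, z }

L' -> e v contributes {e}.
From L' -> T: add FIRST(T) = { e, z }.
Union: FIRST(L') = { e, z }.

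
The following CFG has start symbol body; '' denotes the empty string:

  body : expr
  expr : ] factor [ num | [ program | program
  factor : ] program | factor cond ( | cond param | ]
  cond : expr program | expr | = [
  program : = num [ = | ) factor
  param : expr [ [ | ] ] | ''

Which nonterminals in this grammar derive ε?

{ param }

Directly nullable (have an ''-production): param.
No other nonterminal has a production whose RHS symbols are all nullable.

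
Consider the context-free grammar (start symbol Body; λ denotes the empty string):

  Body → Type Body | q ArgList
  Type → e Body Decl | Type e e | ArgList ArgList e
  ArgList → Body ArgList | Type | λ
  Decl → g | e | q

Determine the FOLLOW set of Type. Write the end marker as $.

In Body → Type Body: add FIRST(Body) = { e, q }.
In Type → Type e e: add FIRST(e e) = { e }.
In ArgList → Type: Type is at the end, add FOLLOW(ArgList) = { $, e, g, q }.
Union: FOLLOW(Type) = { $, e, g, q }.

{ $, e, g, q }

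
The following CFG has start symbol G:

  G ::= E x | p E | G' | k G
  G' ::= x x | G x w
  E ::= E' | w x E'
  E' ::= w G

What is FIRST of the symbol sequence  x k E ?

{ x }

x is a terminal; add {x} and stop.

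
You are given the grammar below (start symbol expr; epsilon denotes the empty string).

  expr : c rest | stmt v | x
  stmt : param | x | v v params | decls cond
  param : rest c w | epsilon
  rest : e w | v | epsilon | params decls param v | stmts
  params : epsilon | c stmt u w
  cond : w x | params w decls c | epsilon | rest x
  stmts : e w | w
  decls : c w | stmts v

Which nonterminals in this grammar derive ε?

{ cond, param, params, rest, stmt }

Directly nullable (have an epsilon-production): param, rest, params, cond.
stmt : param with every symbol nullable, so stmt is nullable.
No other nonterminal has a production whose RHS symbols are all nullable.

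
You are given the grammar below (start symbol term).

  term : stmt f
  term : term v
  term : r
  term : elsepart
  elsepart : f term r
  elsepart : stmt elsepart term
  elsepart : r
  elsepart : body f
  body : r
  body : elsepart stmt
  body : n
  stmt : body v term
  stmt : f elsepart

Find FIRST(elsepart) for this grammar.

elsepart : f term r contributes {f}.
From elsepart : stmt elsepart term: add FIRST(stmt) = { f, n, r }.
elsepart : r contributes {r}.
From elsepart : body f: add FIRST(body) = { f, n, r }.
Union: FIRST(elsepart) = { f, n, r }.

{ f, n, r }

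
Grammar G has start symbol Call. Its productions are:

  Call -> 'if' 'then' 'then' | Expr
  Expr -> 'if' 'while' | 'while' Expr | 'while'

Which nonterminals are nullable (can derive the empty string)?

{ } (none)

No nonterminal has an empty production or an RHS whose symbols are all nullable.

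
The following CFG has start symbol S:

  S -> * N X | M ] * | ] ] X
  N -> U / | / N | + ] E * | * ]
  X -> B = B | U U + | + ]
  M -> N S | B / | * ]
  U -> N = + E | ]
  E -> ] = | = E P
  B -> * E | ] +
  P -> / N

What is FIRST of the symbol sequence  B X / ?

{ *, ] }

Add FIRST(B) = { *, ] }; B is not nullable, stop.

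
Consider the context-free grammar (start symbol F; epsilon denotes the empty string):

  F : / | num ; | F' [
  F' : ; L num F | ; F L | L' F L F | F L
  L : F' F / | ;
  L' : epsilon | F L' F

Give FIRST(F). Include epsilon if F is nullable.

F : / contributes {/}.
F : num ; contributes {num}.
From F : F' [: add FIRST(F') = { /, ;, num }.
Union: FIRST(F) = { /, ;, num }.

{ /, ;, num }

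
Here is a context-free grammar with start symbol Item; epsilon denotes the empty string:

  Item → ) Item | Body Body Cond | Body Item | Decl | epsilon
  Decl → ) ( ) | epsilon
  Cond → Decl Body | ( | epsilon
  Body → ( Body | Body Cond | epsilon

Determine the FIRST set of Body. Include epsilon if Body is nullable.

Body → ( Body contributes {(}.
From Body → Body Cond: Body, Cond nullable, take FIRST(Body) ∪ FIRST(Cond) = { (, ) }; also epsilon since the whole RHS is nullable.
Body → epsilon contributes epsilon.
Union: FIRST(Body) = { (, ), epsilon }.

{ (, ), epsilon }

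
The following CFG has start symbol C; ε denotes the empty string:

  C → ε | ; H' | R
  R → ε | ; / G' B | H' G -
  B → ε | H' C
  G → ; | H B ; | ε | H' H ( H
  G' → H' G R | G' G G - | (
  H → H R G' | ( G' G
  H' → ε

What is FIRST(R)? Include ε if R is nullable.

{ (, -, ;, ε }

R → ε contributes ε.
R → ; / G' B contributes {;}.
From R → H' G -: H', G nullable, take FIRST(H') ∪ FIRST(G) ∪ {-} = { (, -, ; }.
Union: FIRST(R) = { (, -, ;, ε }.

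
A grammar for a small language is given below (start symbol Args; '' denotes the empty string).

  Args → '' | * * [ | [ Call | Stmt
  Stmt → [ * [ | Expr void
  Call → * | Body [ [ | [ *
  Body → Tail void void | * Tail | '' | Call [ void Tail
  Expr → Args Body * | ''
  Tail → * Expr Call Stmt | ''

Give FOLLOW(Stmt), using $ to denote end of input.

In Args → Stmt: Stmt is at the end, add FOLLOW(Args) = { $, *, [, void }.
In Tail → * Expr Call Stmt: Stmt is at the end, add FOLLOW(Tail) = { *, [, void }.
Union: FOLLOW(Stmt) = { $, *, [, void }.

{ $, *, [, void }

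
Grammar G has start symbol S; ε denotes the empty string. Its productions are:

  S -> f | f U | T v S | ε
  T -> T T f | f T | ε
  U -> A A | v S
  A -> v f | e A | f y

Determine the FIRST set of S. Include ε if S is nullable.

S -> f contributes {f}.
S -> f U contributes {f}.
From S -> T v S: T nullable, take FIRST(T) ∪ {v} = { f, v }.
S -> ε contributes ε.
Union: FIRST(S) = { f, v, ε }.

{ f, v, ε }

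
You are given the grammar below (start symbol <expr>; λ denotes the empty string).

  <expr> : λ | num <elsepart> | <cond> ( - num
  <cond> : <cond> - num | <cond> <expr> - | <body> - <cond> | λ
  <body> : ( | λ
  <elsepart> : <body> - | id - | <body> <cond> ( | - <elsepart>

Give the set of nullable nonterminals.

Directly nullable (have an λ-production): <expr>, <cond>, <body>.
No other nonterminal has a production whose RHS symbols are all nullable.

{ <body>, <cond>, <expr> }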